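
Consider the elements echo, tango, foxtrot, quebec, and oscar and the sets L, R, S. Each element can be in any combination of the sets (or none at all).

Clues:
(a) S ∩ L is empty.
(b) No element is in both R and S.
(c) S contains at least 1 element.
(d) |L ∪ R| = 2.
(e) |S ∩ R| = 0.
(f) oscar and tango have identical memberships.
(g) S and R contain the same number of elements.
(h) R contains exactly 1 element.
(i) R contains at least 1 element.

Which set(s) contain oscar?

oscar: none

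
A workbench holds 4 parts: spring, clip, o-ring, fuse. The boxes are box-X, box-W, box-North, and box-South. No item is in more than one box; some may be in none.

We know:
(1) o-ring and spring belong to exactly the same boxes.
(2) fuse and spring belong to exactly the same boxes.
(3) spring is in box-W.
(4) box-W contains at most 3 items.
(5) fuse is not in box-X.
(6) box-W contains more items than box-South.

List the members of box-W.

box-W = {fuse, o-ring, spring}

From (3): spring ∈ box-W.
From (5): fuse ∉ box-X.
(1): o-ring matches spring: o-ring ∉ box-X.
(1): o-ring matches spring: o-ring ∈ box-W.
(2): fuse matches spring: fuse ∈ box-W.
(4): box-W already has 3, so the rest are out.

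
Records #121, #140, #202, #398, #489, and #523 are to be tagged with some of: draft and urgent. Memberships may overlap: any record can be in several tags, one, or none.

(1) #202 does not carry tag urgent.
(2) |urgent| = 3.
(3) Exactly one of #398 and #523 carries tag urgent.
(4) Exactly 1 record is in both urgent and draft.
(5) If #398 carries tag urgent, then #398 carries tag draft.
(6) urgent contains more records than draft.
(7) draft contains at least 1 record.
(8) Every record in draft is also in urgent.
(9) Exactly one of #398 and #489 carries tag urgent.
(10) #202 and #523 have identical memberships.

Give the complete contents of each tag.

draft = {#398}; urgent = {#121, #140, #398}

From (1): #202 ∉ urgent.
(8) contrapositive: #202 ∉ draft.
(10): #523 matches #202: #523 ∉ draft.
(10): #523 matches #202: #523 ∉ urgent.
(3) (exactly one): #398 ∈ urgent.
(5): #398 ∈ draft.
(9) (exactly one): #489 ∉ urgent.
(2): only 3 candidates remain for urgent, so all are in.
(8) contrapositive: #489 ∉ draft.
Suppose #121 ∈ draft: no assignment then satisfies all the clues, so #121 ∉ draft.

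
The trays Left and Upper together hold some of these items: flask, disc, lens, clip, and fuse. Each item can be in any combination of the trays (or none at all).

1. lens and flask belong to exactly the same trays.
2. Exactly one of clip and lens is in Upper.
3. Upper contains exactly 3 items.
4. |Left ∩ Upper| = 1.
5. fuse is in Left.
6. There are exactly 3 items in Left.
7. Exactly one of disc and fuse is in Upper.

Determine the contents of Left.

Left = {clip, disc, fuse}

From (5): fuse ∈ Left.
Suppose flask ∈ Left: no assignment then satisfies all the clues, so flask ∉ Left.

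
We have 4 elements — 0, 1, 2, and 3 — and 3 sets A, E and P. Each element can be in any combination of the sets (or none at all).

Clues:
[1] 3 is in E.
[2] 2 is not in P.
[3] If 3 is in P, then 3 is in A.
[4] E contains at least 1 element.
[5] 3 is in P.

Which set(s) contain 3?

3: A, E, P

From (1): 3 ∈ E.
From (2): 2 ∉ P.
From (5): 3 ∈ P.
(3): 3 ∈ A.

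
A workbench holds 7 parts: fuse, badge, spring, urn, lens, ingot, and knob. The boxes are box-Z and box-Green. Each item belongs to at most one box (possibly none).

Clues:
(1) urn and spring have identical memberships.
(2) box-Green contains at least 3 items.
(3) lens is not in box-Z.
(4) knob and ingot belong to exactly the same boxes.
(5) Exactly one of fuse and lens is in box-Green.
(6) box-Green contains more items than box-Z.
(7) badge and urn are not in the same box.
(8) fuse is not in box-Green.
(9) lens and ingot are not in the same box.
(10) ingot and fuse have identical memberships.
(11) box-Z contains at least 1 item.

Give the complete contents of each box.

box-Z = {badge}; box-Green = {lens, spring, urn}

From (3): lens ∉ box-Z.
From (8): fuse ∉ box-Green.
(5) (exactly one): lens ∈ box-Green.
(9): ingot ∉ box-Green.
(4): knob matches ingot: knob ∉ box-Green.
Suppose fuse ∈ box-Z: no assignment then satisfies all the clues, so fuse ∉ box-Z.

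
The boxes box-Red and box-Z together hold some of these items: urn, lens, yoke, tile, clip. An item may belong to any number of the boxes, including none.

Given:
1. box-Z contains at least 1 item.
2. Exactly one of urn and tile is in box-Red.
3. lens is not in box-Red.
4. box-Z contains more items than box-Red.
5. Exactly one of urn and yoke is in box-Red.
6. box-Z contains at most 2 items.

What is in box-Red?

box-Red = {urn}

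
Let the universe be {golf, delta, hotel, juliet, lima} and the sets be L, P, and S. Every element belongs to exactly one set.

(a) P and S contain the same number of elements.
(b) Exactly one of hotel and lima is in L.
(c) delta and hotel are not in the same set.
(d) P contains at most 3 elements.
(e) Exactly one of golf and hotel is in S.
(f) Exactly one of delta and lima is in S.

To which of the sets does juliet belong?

juliet: P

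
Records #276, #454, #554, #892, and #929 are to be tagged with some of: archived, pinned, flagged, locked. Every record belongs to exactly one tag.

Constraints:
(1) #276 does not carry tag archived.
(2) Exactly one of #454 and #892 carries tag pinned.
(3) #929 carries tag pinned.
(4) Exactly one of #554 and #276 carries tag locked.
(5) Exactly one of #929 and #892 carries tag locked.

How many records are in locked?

2

From (1): #276 ∉ archived.
From (3): #929 ∈ pinned.
(5) (exactly one): #892 ∈ locked.
(2) (exactly one): #454 ∈ pinned.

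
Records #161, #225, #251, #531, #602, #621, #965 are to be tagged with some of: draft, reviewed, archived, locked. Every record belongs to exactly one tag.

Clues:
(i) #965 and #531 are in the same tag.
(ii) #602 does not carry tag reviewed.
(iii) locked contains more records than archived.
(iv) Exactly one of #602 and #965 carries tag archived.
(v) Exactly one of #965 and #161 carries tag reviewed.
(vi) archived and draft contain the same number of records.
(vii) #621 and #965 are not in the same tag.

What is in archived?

archived = {#602}

From (ii): #602 ∉ reviewed.
Suppose #161 ∈ archived: no assignment then satisfies all the clues, so #161 ∉ archived.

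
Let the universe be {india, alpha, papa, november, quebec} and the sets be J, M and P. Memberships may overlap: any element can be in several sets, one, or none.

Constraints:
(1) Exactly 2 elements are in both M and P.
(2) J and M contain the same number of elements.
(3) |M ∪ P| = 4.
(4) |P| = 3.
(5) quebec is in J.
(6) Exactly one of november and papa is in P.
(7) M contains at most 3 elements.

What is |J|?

3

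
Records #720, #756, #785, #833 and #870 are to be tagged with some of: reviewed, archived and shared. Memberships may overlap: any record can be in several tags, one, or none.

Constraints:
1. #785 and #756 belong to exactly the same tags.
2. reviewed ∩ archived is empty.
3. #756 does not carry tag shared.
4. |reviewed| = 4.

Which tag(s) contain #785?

From (3): #756 ∉ shared.
(1): #785 matches #756: #785 ∉ shared.
Suppose #785 ∉ reviewed: no assignment then satisfies all the clues, so #785 ∈ reviewed.

#785: reviewed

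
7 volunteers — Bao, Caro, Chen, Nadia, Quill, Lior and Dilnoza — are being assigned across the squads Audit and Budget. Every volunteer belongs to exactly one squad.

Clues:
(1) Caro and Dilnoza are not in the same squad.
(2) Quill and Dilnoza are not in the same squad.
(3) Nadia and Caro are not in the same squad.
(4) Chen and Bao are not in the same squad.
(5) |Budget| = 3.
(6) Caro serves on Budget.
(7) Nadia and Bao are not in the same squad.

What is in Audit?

Audit = {Chen, Dilnoza, Lior, Nadia}

From (6): Caro ∈ Budget.
(1): Dilnoza ∉ Budget.
(3): Nadia ∉ Budget.
Only one squad left: Nadia ∈ Audit.
Only one squad left: Dilnoza ∈ Audit.
(2): Quill ∉ Audit.
(7): Bao ∉ Audit.
Only one squad left: Bao ∈ Budget.
Only one squad left: Quill ∈ Budget.
(4): Chen ∉ Budget.
(5): Budget already has 3, so the rest are out.
Only one squad left: Lior ∈ Audit.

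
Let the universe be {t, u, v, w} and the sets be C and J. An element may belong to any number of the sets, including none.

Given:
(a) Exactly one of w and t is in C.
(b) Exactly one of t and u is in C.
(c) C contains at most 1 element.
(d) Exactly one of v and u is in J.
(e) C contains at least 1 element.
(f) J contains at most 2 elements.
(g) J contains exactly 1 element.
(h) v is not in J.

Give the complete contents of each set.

C = {t}; J = {u}

From (h): v ∉ J.
(d) (exactly one): u ∈ J.
(g): J already has 1, so the rest are out.
Suppose t ∉ C: no assignment then satisfies all the clues, so t ∈ C.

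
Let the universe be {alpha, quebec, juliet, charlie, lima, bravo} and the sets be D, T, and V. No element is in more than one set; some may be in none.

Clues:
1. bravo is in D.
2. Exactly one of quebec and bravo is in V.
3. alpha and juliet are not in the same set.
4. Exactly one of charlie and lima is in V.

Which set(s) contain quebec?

quebec: V

From (1): bravo ∈ D.
(2) (exactly one): quebec ∈ V.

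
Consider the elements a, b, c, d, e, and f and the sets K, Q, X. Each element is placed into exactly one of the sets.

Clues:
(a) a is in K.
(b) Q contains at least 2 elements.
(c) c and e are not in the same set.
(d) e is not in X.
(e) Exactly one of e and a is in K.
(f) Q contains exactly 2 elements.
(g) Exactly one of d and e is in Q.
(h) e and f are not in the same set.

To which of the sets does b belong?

b: Q

From (a): a ∈ K.
From (d): e ∉ X.
(e) (exactly one): e ∉ K.
Only one set left: e ∈ Q.
(c): c ∉ Q.
(g) (exactly one): d ∉ Q.
(h): f ∉ Q.
(b): only 2 candidates remain for Q, so all are in.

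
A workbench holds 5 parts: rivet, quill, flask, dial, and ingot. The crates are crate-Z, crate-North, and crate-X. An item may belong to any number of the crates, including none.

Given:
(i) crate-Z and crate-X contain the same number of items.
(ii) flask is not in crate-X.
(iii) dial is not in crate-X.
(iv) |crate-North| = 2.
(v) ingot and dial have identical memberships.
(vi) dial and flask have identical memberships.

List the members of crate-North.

crate-North = {quill, rivet}

From (ii): flask ∉ crate-X.
From (iii): dial ∉ crate-X.
(v): ingot matches dial: ingot ∉ crate-X.
Suppose rivet ∉ crate-North: no assignment then satisfies all the clues, so rivet ∈ crate-North.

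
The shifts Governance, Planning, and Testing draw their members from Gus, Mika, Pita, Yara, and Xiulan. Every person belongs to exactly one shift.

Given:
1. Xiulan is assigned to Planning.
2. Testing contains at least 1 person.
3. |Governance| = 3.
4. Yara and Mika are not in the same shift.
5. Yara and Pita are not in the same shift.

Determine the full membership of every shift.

Governance = {Gus, Mika, Pita}; Planning = {Xiulan}; Testing = {Yara}

From (1): Xiulan ∈ Planning.
Suppose Gus ∉ Governance: no assignment then satisfies all the clues, so Gus ∈ Governance.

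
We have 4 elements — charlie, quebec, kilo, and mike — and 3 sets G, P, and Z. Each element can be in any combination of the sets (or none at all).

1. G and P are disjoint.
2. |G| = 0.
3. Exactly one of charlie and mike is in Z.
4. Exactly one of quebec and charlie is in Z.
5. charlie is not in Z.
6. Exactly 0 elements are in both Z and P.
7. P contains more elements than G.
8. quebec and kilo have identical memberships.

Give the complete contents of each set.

From (5): charlie ∉ Z.
(2): G already has 0, so the rest are out.
(3) (exactly one): mike ∈ Z.
(4) (exactly one): quebec ∈ Z.
(8): kilo matches quebec: kilo ∈ Z.
Suppose charlie ∉ P: no assignment then satisfies all the clues, so charlie ∈ P.

G = {}; P = {charlie}; Z = {kilo, mike, quebec}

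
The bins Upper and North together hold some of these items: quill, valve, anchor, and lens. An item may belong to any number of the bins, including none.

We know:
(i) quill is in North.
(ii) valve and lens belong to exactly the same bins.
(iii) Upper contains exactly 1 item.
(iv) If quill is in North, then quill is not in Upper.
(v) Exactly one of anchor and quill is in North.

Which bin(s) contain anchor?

From (i): quill ∈ North.
(iv): quill ∉ Upper.
(v) (exactly one): anchor ∉ North.
Suppose anchor ∉ Upper: no assignment then satisfies all the clues, so anchor ∈ Upper.

anchor: Upper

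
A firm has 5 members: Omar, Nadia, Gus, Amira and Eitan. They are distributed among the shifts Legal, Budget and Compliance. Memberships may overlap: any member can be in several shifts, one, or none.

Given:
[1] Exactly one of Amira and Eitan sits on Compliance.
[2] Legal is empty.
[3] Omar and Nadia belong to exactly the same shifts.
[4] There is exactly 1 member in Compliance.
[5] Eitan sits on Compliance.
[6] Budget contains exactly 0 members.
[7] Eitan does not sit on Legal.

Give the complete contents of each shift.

From (5): Eitan ∈ Compliance.
From (7): Eitan ∉ Legal.
(1) (exactly one): Amira ∉ Compliance.
(2): Legal already has 0, so the rest are out.
(4): Compliance already has 1, so the rest are out.
(6): Budget already has 0, so the rest are out.

Legal = {}; Budget = {}; Compliance = {Eitan}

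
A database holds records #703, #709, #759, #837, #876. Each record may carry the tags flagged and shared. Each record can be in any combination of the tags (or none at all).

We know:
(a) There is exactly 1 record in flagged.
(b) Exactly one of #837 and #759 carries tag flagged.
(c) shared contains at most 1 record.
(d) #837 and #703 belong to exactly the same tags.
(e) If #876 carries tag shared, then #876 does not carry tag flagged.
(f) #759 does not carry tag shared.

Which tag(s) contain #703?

#703: none

From (f): #759 ∉ shared.
Suppose #703 ∈ flagged: no assignment then satisfies all the clues, so #703 ∉ flagged.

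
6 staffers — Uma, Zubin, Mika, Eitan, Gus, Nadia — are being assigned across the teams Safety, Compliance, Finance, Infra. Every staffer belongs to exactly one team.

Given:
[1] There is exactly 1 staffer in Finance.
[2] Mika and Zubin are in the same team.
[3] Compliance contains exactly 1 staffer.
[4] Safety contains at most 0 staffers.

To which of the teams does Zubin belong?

Zubin: Infra

(4): Safety already has 0, so the rest are out.
Suppose Zubin ∈ Compliance: no assignment then satisfies all the clues, so Zubin ∉ Compliance.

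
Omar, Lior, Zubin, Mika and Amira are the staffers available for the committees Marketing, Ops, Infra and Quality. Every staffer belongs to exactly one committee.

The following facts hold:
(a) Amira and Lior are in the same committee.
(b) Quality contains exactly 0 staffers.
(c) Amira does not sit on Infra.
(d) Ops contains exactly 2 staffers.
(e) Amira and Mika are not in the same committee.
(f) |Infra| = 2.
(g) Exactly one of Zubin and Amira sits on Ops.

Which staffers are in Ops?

Ops = {Amira, Lior}

From (c): Amira ∉ Infra.
(a): Lior matches Amira: Lior ∉ Infra.
(b): Quality already has 0, so the rest are out.
Suppose Omar ∈ Ops: no assignment then satisfies all the clues, so Omar ∉ Ops.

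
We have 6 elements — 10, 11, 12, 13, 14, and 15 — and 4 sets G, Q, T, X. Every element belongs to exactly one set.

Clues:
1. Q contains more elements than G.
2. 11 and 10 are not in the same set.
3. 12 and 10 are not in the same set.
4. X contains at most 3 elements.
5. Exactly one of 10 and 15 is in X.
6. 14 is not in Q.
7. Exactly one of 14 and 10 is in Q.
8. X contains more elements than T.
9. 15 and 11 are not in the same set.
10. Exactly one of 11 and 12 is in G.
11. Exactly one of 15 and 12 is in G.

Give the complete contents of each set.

From (6): 14 ∉ Q.
(7) (exactly one): 10 ∈ Q.
(2): 11 ∉ Q.
(3): 12 ∉ Q.
(5) (exactly one): 15 ∈ X.
(9): 11 ∉ X.
(11) (exactly one): 12 ∈ G.
(10) (exactly one): 11 ∉ G.
Only one set left: 11 ∈ T.
Suppose 13 ∈ G: no assignment then satisfies all the clues, so 13 ∉ G.

G = {12}; Q = {10, 13}; T = {11}; X = {14, 15}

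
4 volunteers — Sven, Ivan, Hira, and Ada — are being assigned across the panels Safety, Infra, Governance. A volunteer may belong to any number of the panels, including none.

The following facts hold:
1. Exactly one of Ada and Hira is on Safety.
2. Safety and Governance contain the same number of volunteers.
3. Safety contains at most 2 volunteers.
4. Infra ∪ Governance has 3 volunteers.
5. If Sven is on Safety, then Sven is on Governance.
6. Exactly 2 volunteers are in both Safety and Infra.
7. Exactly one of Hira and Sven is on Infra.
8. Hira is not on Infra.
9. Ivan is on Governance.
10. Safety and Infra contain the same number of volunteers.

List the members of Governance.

Governance = {Ivan, Sven}

From (8): Hira ∉ Infra.
From (9): Ivan ∈ Governance.
(7) (exactly one): Sven ∈ Infra.
Suppose Sven ∉ Governance: no assignment then satisfies all the clues, so Sven ∈ Governance.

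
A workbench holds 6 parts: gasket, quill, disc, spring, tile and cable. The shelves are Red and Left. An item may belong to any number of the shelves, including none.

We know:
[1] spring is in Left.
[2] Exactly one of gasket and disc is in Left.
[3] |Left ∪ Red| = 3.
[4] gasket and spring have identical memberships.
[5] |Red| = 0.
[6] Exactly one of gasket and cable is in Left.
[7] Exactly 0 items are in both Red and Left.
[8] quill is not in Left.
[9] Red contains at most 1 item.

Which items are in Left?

Left = {gasket, spring, tile}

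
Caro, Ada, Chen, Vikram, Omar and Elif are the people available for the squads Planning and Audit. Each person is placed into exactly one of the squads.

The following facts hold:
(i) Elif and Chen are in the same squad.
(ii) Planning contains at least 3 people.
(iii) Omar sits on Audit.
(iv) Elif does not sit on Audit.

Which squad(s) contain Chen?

From (iii): Omar ∈ Audit.
From (iv): Elif ∉ Audit.
(i): Chen matches Elif: Chen ∉ Audit.
Only one squad left: Chen ∈ Planning.
Only one squad left: Elif ∈ Planning.

Chen: Planning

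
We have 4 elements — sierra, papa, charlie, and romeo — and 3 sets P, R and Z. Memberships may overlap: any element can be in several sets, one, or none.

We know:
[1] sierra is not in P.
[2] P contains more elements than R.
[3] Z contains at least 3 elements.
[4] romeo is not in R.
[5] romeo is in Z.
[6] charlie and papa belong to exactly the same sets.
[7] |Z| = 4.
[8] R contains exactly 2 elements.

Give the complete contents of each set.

P = {charlie, papa, romeo}; R = {charlie, papa}; Z = {charlie, papa, romeo, sierra}

From (1): sierra ∉ P.
From (4): romeo ∉ R.
From (5): romeo ∈ Z.
(7): only 4 candidates remain for Z, so all are in.
Suppose sierra ∈ R: no assignment then satisfies all the clues, so sierra ∉ R.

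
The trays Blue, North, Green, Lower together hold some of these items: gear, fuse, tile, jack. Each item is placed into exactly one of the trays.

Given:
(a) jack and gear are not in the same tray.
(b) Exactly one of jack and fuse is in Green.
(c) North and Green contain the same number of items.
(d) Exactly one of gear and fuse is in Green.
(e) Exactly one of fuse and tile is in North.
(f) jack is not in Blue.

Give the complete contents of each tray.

Blue = {gear}; North = {tile}; Green = {fuse}; Lower = {jack}

From (f): jack ∉ Blue.
Suppose gear ∉ Blue: no assignment then satisfies all the clues, so gear ∈ Blue.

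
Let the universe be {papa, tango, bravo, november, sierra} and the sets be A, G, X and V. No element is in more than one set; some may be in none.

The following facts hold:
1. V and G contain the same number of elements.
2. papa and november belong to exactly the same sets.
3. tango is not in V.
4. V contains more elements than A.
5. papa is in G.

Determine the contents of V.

V = {bravo, sierra}

From (3): tango ∉ V.
From (5): papa ∈ G.
(2): november matches papa: november ∉ A.
(2): november matches papa: november ∈ G.
Suppose bravo ∉ V: no assignment then satisfies all the clues, so bravo ∈ V.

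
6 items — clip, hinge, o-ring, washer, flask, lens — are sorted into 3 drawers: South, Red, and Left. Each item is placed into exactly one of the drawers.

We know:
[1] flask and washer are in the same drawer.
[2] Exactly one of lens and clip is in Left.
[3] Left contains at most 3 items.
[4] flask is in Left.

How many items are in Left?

3

From (4): flask ∈ Left.
(1): washer matches flask: washer ∉ South.
(1): washer matches flask: washer ∉ Red.
(1): washer matches flask: washer ∈ Left.
Suppose hinge ∈ Left: no assignment then satisfies all the clues, so hinge ∉ Left.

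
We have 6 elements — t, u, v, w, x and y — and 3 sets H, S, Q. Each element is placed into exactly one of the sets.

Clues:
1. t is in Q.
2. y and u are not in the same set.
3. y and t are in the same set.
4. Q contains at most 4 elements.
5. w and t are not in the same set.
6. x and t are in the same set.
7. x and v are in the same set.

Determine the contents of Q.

From (1): t ∈ Q.
(3): y matches t: y ∉ H.
(3): y matches t: y ∉ S.
(3): y matches t: y ∈ Q.
(5): w ∉ Q.
(6): x matches t: x ∉ H.
(6): x matches t: x ∉ S.
(6): x matches t: x ∈ Q.
(7): v matches x: v ∉ H.
(7): v matches x: v ∉ S.
(7): v matches x: v ∈ Q.
(2): u ∉ Q.

Q = {t, v, x, y}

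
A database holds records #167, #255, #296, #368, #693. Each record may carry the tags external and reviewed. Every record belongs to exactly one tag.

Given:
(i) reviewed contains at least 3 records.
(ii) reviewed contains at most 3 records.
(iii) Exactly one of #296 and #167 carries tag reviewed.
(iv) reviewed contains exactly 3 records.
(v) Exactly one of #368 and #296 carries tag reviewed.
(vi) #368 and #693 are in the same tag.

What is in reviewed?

reviewed = {#167, #368, #693}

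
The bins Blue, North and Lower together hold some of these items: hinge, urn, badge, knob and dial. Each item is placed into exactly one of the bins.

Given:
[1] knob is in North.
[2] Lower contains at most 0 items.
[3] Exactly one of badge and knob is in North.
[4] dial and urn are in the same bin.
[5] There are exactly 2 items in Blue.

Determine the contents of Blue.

Blue = {badge, hinge}

From (1): knob ∈ North.
(2): Lower already has 0, so the rest are out.
(3) (exactly one): badge ∉ North.
Only one bin left: badge ∈ Blue.
Suppose hinge ∉ Blue: no assignment then satisfies all the clues, so hinge ∈ Blue.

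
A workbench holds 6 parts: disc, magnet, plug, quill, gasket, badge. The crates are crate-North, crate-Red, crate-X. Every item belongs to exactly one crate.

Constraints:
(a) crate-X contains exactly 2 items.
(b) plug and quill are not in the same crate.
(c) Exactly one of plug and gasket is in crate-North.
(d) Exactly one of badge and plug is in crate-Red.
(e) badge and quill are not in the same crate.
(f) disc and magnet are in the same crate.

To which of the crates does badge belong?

badge: crate-Red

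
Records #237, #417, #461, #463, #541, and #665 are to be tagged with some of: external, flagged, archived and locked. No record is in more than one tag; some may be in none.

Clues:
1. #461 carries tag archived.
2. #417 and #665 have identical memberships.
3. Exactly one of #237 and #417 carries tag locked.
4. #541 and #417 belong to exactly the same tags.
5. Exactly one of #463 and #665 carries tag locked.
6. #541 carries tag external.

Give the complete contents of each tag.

external = {#417, #541, #665}; flagged = {}; archived = {#461}; locked = {#237, #463}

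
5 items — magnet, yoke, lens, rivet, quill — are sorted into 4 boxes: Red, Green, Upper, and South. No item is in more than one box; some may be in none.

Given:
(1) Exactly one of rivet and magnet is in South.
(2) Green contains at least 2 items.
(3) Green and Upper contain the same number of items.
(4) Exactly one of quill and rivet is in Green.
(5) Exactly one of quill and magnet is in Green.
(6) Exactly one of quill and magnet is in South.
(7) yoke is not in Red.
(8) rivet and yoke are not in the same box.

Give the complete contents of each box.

Red = {}; Green = {quill, yoke}; Upper = {lens, rivet}; South = {magnet}

From (7): yoke ∉ Red.
Suppose magnet ∈ Red: no assignment then satisfies all the clues, so magnet ∉ Red.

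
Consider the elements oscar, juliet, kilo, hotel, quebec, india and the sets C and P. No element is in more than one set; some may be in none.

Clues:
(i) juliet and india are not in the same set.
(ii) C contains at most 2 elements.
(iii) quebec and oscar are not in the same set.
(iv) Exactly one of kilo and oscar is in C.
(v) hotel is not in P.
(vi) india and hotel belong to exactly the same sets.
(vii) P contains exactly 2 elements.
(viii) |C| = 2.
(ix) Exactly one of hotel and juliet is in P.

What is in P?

P = {juliet, oscar}

From (v): hotel ∉ P.
(vi): india matches hotel: india ∉ P.
(ix) (exactly one): juliet ∈ P.
Suppose oscar ∉ P: no assignment then satisfies all the clues, so oscar ∈ P.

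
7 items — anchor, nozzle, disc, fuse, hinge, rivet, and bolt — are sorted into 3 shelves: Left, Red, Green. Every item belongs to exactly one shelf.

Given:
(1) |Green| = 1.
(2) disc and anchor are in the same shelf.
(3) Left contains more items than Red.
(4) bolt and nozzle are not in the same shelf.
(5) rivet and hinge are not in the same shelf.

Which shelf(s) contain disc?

disc: Left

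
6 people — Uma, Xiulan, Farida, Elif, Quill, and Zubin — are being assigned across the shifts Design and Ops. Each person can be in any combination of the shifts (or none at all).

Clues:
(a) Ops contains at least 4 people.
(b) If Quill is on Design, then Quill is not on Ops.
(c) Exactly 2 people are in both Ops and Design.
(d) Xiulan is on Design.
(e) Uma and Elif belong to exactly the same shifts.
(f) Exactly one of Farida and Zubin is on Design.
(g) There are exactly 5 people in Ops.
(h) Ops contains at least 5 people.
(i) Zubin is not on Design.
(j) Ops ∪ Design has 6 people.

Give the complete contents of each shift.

Design = {Farida, Quill, Xiulan}; Ops = {Elif, Farida, Uma, Xiulan, Zubin}

From (d): Xiulan ∈ Design.
From (i): Zubin ∉ Design.
(f) (exactly one): Farida ∈ Design.
Suppose Uma ∈ Design: no assignment then satisfies all the clues, so Uma ∉ Design.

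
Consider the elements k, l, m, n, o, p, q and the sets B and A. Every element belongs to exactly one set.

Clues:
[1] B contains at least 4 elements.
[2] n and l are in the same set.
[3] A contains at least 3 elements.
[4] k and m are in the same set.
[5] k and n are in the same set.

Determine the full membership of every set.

B = {k, l, m, n}; A = {o, p, q}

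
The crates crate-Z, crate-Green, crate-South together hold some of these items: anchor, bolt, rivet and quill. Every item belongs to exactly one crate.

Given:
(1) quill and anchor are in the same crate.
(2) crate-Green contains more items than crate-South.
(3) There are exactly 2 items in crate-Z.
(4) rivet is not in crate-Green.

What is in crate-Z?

crate-Z = {bolt, rivet}

From (4): rivet ∉ crate-Green.
Suppose anchor ∈ crate-Z: no assignment then satisfies all the clues, so anchor ∉ crate-Z.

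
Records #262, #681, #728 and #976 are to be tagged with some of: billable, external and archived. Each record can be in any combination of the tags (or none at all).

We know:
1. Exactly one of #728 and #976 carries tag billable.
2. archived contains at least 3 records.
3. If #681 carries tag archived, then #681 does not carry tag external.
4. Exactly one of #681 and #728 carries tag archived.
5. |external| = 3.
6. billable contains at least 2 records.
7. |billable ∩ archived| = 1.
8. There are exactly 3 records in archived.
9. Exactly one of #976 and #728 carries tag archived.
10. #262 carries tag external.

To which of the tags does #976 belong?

#976: archived, external

From (10): #262 ∈ external.
Suppose #976 ∈ billable: no assignment then satisfies all the clues, so #976 ∉ billable.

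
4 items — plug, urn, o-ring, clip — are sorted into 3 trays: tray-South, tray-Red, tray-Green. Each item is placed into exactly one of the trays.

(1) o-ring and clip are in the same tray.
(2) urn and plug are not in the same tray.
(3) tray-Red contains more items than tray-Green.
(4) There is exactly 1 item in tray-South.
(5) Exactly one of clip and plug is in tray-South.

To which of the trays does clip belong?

clip: tray-Red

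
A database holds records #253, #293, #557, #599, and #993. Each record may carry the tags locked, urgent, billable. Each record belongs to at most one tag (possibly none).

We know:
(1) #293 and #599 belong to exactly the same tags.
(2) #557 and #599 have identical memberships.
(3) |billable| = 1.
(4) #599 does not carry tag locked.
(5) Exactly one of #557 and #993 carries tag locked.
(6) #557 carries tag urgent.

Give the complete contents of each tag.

From (4): #599 ∉ locked.
From (6): #557 ∈ urgent.
(1): #293 matches #599: #293 ∉ locked.
(2): #599 matches #557: #599 ∈ urgent.
(5) (exactly one): #993 ∈ locked.
(1): #293 matches #599: #293 ∈ urgent.
(3): only 1 candidates remain for billable, so all are in.

locked = {#993}; urgent = {#293, #557, #599}; billable = {#253}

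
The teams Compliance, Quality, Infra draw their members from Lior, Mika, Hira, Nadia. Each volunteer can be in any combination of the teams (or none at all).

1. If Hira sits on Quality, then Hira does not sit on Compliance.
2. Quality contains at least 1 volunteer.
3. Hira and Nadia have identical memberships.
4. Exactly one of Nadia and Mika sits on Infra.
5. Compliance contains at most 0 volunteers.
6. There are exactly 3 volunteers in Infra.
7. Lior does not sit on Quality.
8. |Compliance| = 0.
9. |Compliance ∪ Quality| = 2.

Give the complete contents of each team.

Compliance = {}; Quality = {Hira, Nadia}; Infra = {Hira, Lior, Nadia}

From (7): Lior ∉ Quality.
(5): Compliance already has 0, so the rest are out.
Suppose Lior ∉ Infra: no assignment then satisfies all the clues, so Lior ∈ Infra.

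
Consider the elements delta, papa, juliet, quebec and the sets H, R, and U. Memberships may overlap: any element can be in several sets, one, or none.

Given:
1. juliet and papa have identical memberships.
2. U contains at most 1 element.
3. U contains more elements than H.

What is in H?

H = {}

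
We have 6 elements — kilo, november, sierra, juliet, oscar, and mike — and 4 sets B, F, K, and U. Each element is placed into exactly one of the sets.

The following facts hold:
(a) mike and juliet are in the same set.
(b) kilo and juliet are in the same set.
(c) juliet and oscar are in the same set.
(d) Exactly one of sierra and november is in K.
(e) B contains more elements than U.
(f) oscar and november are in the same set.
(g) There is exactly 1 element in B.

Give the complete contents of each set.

B = {sierra}; F = {}; K = {juliet, kilo, mike, november, oscar}; U = {}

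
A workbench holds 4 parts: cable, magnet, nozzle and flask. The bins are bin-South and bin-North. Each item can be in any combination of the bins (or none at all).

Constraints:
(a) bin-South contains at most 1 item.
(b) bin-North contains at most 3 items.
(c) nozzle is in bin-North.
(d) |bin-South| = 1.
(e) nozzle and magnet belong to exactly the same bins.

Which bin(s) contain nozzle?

nozzle: bin-North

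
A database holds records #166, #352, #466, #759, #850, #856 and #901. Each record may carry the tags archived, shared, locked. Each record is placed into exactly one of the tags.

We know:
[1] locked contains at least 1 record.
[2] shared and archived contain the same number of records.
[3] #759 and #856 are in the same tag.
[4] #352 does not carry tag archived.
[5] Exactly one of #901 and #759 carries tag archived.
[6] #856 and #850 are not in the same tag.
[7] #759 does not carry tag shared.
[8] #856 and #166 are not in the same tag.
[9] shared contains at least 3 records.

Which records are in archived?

archived = {#466, #759, #856}

From (4): #352 ∉ archived.
From (7): #759 ∉ shared.
(3): #856 matches #759: #856 ∉ shared.
Suppose #166 ∈ archived: no assignment then satisfies all the clues, so #166 ∉ archived.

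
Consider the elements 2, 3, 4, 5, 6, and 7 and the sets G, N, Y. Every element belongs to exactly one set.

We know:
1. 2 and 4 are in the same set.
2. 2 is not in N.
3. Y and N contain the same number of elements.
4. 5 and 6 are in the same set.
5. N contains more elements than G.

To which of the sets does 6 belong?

6: N

From (2): 2 ∉ N.
(1): 4 matches 2: 4 ∉ N.
Suppose 6 ∈ G: no assignment then satisfies all the clues, so 6 ∉ G.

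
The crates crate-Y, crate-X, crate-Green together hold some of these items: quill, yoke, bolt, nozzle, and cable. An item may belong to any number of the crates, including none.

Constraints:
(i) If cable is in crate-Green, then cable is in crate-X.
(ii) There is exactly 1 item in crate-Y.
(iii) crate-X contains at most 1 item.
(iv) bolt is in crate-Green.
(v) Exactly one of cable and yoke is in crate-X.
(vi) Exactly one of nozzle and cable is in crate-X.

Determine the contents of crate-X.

crate-X = {cable}

From (iv): bolt ∈ crate-Green.
Suppose quill ∈ crate-X: no assignment then satisfies all the clues, so quill ∉ crate-X.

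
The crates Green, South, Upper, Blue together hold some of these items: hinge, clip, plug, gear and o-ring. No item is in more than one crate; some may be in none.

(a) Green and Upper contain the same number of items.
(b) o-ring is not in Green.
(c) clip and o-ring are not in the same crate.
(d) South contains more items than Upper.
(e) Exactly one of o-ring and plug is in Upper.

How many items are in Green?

1

From (b): o-ring ∉ Green.
Suppose hinge ∈ Upper: no assignment then satisfies all the clues, so hinge ∉ Upper.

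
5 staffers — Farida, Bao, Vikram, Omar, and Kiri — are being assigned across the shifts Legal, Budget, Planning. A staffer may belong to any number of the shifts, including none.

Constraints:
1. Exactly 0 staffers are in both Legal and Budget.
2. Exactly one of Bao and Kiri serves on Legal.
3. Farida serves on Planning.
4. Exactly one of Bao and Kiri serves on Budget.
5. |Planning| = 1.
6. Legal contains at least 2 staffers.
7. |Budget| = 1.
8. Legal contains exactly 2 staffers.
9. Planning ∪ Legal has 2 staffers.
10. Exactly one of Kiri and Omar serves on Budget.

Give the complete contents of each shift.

From (3): Farida ∈ Planning.
(5): Planning already has 1, so the rest are out.
Suppose Farida ∉ Legal: no assignment then satisfies all the clues, so Farida ∈ Legal.

Legal = {Bao, Farida}; Budget = {Kiri}; Planning = {Farida}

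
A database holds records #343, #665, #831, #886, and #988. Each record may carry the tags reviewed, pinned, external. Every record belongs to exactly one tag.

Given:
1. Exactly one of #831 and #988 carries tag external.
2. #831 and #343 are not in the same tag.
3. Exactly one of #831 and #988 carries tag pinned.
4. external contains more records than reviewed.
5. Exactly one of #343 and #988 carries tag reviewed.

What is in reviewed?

reviewed = {#343}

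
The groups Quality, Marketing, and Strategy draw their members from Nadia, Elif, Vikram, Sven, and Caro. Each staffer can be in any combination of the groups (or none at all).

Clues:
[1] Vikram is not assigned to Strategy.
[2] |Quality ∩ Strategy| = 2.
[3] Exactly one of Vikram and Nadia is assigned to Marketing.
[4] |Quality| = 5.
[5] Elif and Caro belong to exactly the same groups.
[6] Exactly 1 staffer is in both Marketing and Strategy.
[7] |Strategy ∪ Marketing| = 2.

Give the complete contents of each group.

Quality = {Caro, Elif, Nadia, Sven, Vikram}; Marketing = {Nadia}; Strategy = {Nadia, Sven}

From (1): Vikram ∉ Strategy.
(4): only 5 candidates remain for Quality, so all are in.
Suppose Nadia ∉ Marketing: no assignment then satisfies all the clues, so Nadia ∈ Marketing.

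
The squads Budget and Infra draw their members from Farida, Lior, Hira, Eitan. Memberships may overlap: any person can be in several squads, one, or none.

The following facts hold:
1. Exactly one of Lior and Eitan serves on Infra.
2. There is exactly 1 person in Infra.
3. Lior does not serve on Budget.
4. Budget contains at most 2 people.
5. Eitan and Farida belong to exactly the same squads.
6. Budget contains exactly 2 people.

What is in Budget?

Budget = {Eitan, Farida}

From (3): Lior ∉ Budget.
Suppose Farida ∉ Budget: no assignment then satisfies all the clues, so Farida ∈ Budget.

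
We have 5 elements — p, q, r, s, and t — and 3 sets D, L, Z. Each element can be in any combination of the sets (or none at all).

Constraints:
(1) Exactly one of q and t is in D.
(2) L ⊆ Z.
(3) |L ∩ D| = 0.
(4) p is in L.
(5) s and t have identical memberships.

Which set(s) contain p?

p: L, Z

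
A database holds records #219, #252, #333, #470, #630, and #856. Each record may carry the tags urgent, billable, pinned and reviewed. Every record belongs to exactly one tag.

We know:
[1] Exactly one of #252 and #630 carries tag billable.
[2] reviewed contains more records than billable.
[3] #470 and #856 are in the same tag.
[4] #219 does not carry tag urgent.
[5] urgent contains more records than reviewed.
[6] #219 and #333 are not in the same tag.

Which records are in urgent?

urgent = {#333, #470, #856}

From (4): #219 ∉ urgent.
Suppose #252 ∈ urgent: no assignment then satisfies all the clues, so #252 ∉ urgent.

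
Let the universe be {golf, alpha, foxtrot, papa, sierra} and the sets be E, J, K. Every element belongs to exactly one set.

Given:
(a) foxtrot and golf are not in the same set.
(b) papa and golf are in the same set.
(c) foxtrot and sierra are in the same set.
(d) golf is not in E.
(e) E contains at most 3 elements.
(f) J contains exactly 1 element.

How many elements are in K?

2

From (d): golf ∉ E.
(b): papa matches golf: papa ∉ E.
Suppose golf ∈ J: no assignment then satisfies all the clues, so golf ∉ J.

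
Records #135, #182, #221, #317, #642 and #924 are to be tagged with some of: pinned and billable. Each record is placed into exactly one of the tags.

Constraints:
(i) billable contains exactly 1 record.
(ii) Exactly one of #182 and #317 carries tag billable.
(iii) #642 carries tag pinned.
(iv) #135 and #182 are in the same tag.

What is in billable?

billable = {#317}

From (iii): #642 ∈ pinned.
Suppose #135 ∈ billable: no assignment then satisfies all the clues, so #135 ∉ billable.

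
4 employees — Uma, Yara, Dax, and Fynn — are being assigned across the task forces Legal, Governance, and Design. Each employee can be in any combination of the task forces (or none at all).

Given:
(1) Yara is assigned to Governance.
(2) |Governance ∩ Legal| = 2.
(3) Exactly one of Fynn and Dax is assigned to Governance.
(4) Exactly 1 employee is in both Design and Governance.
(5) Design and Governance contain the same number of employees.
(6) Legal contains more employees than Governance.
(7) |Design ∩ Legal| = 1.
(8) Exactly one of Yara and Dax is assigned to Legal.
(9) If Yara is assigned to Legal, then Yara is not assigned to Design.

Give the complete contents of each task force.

Legal = {Fynn, Uma, Yara}; Governance = {Fynn, Yara}; Design = {Dax, Fynn}

From (1): Yara ∈ Governance.
Suppose Uma ∉ Legal: no assignment then satisfies all the clues, so Uma ∈ Legal.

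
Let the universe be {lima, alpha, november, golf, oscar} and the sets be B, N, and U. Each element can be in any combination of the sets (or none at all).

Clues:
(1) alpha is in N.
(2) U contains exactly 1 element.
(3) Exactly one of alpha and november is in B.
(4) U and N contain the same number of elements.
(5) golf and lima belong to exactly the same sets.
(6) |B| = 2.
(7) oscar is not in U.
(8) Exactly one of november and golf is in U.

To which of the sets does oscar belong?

oscar: B

From (1): alpha ∈ N.
From (7): oscar ∉ U.
Suppose oscar ∉ B: no assignment then satisfies all the clues, so oscar ∈ B.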